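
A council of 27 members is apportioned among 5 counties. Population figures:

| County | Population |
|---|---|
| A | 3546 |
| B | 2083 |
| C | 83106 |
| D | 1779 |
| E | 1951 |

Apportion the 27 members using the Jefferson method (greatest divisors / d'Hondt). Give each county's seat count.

Standard divisor 92465/27 ≈ 3424.63; standard quotas: A 1.035, B 0.608, C 24.267, D 0.519, E 0.570.
Rounding down gives 1, 0, 24, 0, 0 = 25 seats, so the divisor must be adjusted.
With modified divisor 3100: modified quotas A 1.144, B 0.672, C 26.808, D 0.574, E 0.629.
Rounding down: A 1, B 0, C 26, D 0, E 0 (total 27).

A: 1; B: 0; C: 26; D: 0; E: 0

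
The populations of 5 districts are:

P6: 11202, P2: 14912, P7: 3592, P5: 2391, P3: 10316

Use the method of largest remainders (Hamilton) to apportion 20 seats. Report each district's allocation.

P6 5; P2 7; P7 2; P5 1; P3 5

The standard divisor is 42413/20 ≈ 2120.65.
Standard quotas: P6 5.2823, P2 7.0318, P7 1.6938, P5 1.1275, P3 4.8645.
Lower quotas: P6 5, P2 7, P7 1, P5 1, P3 4 (sum 18, leaving 2 seats).
Remainders in descending order: P3 0.8645, P7 0.6938, P6 0.2823, P5 0.1275, P2 0.0318.
The surplus seats go to P3, P7.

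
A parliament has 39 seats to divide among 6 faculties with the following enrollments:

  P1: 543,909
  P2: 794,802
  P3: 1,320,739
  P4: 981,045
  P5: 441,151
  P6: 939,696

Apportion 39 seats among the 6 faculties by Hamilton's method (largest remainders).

Total 5021342; standard divisor 5021342/39 ≈ 128752.359.
Standard quotas: P1 4.2245, P2 6.1731, P3 10.2580, P4 7.6196, P5 3.4264, P6 7.2985.
Lower quotas: P1 4, P2 6, P3 10, P4 7, P5 3, P6 7 (sum 37, leaving 2 seats).
Remainders in descending order: P4 0.6196, P5 0.4264, P6 0.2985, P3 0.2580, P1 0.2245, P2 0.1731.
Largest remainders: P4, P5 receive the extra seats.

P1=4; P2=6; P3=10; P4=8; P5=4; P6=7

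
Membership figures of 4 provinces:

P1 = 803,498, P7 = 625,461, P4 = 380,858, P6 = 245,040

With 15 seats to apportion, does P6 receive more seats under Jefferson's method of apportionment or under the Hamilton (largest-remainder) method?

Jefferson: P1 6, P7 5, P4 3, P6 1.
Hamilton: P1 6, P7 4, P4 3, P6 2.
P6 gets 1 under Jefferson and 2 under Hamilton.

Hamilton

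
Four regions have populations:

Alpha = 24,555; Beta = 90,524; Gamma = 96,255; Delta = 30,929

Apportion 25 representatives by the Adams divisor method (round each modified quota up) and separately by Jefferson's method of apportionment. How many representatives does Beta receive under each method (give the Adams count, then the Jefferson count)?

9 and 10

Adams: Alpha 3, Beta 9, Gamma 10, Delta 3.
Jefferson: Alpha 2, Beta 10, Gamma 10, Delta 3.
Beta gets 9 under Adams and 10 under Jefferson.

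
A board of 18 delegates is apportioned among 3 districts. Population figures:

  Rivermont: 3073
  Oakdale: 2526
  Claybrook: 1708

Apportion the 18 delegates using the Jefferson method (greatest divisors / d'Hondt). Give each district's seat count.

Standard divisor 7307/18 ≈ 405.944; standard quotas: Rivermont 7.570, Oakdale 6.223, Claybrook 4.207.
Rounding down gives 7, 6, 4 = 17 seats, so the divisor must be adjusted.
With modified divisor 370: modified quotas Rivermont 8.305, Oakdale 6.827, Claybrook 4.616.
Rounding down: Rivermont 8, Oakdale 6, Claybrook 4 (total 18).

Rivermont=8, Oakdale=6, Claybrook=4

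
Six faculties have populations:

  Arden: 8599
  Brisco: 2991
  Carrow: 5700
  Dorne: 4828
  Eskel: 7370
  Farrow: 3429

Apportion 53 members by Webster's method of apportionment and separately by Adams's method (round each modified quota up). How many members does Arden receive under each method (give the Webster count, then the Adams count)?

Webster: Arden 14, Brisco 5, Carrow 9, Dorne 8, Eskel 12, Farrow 5.
Adams: Arden 13, Brisco 5, Carrow 9, Dorne 8, Eskel 12, Farrow 6.
Arden gets 14 under Webster and 13 under Adams.

14 and 13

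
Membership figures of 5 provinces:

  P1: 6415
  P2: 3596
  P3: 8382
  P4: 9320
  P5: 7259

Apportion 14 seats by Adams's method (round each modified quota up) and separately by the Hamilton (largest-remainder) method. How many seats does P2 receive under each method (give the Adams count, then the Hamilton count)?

Adams: P1 3, P2 2, P3 3, P4 3, P5 3.
Hamilton: P1 3, P2 1, P3 3, P4 4, P5 3.
P2 gets 2 under Adams and 1 under Hamilton.

2 and 1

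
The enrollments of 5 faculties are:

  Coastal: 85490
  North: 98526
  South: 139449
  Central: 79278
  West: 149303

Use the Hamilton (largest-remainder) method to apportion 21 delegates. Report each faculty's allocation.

The standard divisor is 552046/21 ≈ 26287.905.
Standard quotas: Coastal 3.2521, North 3.7480, South 5.3047, Central 3.0158, West 5.6795.
Lower quotas: Coastal 3, North 3, South 5, Central 3, West 5 (sum 19, leaving 2 seats).
Remainders in descending order: North 0.7480, West 0.6795, South 0.3047, Coastal 0.2521, Central 0.0158.
The surplus seats go to North, West.

Coastal 3; North 4; South 5; Central 3; West 6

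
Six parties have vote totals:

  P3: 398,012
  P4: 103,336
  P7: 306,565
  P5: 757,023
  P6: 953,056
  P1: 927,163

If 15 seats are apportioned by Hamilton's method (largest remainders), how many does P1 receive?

4

Total 3445155; standard divisor 3445155/15 = 229677.
Standard quotas: P3 1.7329, P4 0.4499, P7 1.3348, P5 3.2960, P6 4.1495, P1 4.0368.
Lower quotas: P3 1, P4 0, P7 1, P5 3, P6 4, P1 4 (sum 13, leaving 2 seats).
Remainders in descending order: P3 0.7329, P4 0.4499, P7 0.3348, P5 0.2960, P6 0.1495, P1 0.0368.
The surplus seats go to P3, P4.
P1 receives 4.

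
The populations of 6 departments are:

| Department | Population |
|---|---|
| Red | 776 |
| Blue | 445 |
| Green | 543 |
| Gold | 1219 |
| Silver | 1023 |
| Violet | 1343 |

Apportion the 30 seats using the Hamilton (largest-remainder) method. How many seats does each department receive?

Red 4, Blue 2, Green 3, Gold 7, Silver 6, Violet 8

The standard divisor is 5349/30 ≈ 178.3.
Standard quotas: Red 4.352, Blue 2.496, Green 3.045, Gold 6.837, Silver 5.738, Violet 7.532.
Lower quotas: Red 4, Blue 2, Green 3, Gold 6, Silver 5, Violet 7 (sum 27, leaving 3 seats).
Remainders in descending order: Gold 0.837, Silver 0.738, Violet 0.532, Blue 0.496, Red 0.352, Green 0.045.
Largest remainders: Gold, Silver, Violet receive the extra seats.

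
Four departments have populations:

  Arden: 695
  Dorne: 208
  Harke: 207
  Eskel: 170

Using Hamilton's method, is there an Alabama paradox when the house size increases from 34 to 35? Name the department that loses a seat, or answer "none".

At 34 seats: Arden 18, Dorne 6, Harke 5, Eskel 5.
At 35 seats: Arden 19, Dorne 6, Harke 6, Eskel 4.
Eskel drops from 5 to 4.

Eskel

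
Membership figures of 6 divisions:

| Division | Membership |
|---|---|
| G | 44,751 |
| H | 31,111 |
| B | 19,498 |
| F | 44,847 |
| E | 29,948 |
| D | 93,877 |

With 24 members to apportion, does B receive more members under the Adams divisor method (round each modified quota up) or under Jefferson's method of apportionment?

Adams

Adams: G 4, H 3, B 2, F 4, E 3, D 8.
Jefferson: G 4, H 3, B 1, F 4, E 3, D 9.
B gets 2 under Adams and 1 under Jefferson.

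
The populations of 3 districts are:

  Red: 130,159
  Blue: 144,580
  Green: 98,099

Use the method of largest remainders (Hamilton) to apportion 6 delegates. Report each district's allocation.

Red: 2, Blue: 2, Green: 2

Total 372838; standard divisor 372838/6 ≈ 62139.667.
Standard quotas: Red 2.0946, Blue 2.3267, Green 1.5787.
Lower quotas: Red 2, Blue 2, Green 1 (sum 5, leaving 1 seat).
Remainders in descending order: Green 0.5787, Blue 0.3267, Red 0.0946.
Largest remainder: Green receives the extra seat.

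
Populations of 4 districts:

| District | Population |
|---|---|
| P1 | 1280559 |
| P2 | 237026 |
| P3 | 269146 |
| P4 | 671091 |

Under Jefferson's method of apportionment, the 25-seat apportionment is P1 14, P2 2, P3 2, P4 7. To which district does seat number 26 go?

Priority for the next seat is population ÷ (current seats + 1).
Priorities: P1 85370.600, P2 79008.667, P3 89715.333, P4 83886.375.
Highest priority: P3.

P3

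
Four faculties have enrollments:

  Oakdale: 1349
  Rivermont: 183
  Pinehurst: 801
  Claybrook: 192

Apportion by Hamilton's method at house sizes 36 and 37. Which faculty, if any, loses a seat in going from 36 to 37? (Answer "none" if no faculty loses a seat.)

At 36 seats: Oakdale 19, Rivermont 3, Pinehurst 11, Claybrook 3.
At 37 seats: Oakdale 20, Rivermont 2, Pinehurst 12, Claybrook 3.
Rivermont drops from 3 to 2.

Rivermont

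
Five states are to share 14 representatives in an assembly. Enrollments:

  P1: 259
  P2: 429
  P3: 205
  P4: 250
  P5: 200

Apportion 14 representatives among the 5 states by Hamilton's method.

The standard divisor is 1343/14 ≈ 95.929.
Standard quotas: P1 2.700, P2 4.472, P3 2.137, P4 2.606, P5 2.085.
Lower quotas: P1 2, P2 4, P3 2, P4 2, P5 2 (sum 12, leaving 2 seats).
Remainders in descending order: P1 0.700, P4 0.606, P2 0.472, P3 0.137, P5 0.085.
The surplus seats go to P1, P4.

P1 3; P2 4; P3 2; P4 3; P5 2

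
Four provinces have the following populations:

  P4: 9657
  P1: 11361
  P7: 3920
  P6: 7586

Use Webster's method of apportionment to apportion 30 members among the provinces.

P4=9, P1=10, P7=4, P6=7

Standard divisor 32524/30 ≈ 1084.133; standard quotas: P4 8.908, P1 10.479, P7 3.616, P6 6.997.
Rounding to the nearest integer gives P4 9, P1 10, P7 4, P6 7 — total 30, matching the house size, so no adjustment is needed.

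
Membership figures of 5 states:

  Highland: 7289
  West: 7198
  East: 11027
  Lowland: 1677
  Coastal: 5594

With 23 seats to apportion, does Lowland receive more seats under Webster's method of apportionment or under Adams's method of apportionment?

Adams

Webster: Highland 5, West 5, East 8, Lowland 1, Coastal 4.
Adams: Highland 5, West 5, East 7, Lowland 2, Coastal 4.
Lowland gets 1 under Webster and 2 under Adams.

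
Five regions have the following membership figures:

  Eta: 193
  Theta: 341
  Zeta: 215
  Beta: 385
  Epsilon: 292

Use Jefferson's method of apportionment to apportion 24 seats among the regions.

Eta 3, Theta 6, Zeta 3, Beta 7, Epsilon 5

Standard divisor 1426/24 ≈ 59.417; standard quotas: Eta 3.248, Theta 5.739, Zeta 3.619, Beta 6.480, Epsilon 4.914.
Rounding down gives 3, 5, 3, 6, 4 = 21 seats, so the divisor must be adjusted.
With modified divisor 54.4: modified quotas Eta 3.548, Theta 6.268, Zeta 3.952, Beta 7.077, Epsilon 5.368.
Rounding down: Eta 3, Theta 6, Zeta 3, Beta 7, Epsilon 5 (total 24).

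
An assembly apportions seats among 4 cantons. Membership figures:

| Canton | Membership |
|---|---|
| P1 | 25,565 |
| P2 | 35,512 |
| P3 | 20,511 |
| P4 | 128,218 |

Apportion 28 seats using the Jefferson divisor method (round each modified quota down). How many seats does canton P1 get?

Standard divisor 209806/28 ≈ 7493.071; standard quotas: P1 3.412, P2 4.739, P3 2.737, P4 17.112.
Rounding down gives 3, 4, 2, 17 = 26 seats, so the divisor must be adjusted.
With modified divisor 7000: modified quotas P1 3.652, P2 5.073, P3 2.930, P4 18.317.
Rounding down: P1 3, P2 5, P3 2, P4 18 (total 28).
P1 receives 3.

3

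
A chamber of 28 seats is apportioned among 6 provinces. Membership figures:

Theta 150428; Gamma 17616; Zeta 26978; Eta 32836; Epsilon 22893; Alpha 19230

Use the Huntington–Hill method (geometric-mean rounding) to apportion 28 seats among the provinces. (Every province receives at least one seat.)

Theta: 16; Gamma: 2; Zeta: 3; Eta: 3; Epsilon: 2; Alpha: 2

With divisor 9595: modified quotas Theta 15.678, Gamma 1.836, Zeta 2.812, Eta 3.422, Epsilon 2.386, Alpha 2.004.
Geometric-mean thresholds: Theta √(15·16)=15.492, Gamma √(1·2)=1.414, Zeta √(2·3)=2.449, Eta √(3·4)=3.464, Epsilon √(2·3)=2.449, Alpha √(2·3)=2.449.
Each quota rounded against its threshold gives Theta 16, Gamma 2, Zeta 3, Eta 3, Epsilon 2, Alpha 2 (total 28).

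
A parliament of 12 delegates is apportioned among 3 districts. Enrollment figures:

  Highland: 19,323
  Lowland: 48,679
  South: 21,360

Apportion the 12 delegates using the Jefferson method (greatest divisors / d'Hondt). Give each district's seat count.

Standard divisor 89362/12 ≈ 7446.833; standard quotas: Highland 2.595, Lowland 6.537, South 2.868.
Rounding down gives 2, 6, 2 = 10 seats, so the divisor must be adjusted.
With modified divisor 6700: modified quotas Highland 2.884, Lowland 7.266, South 3.188.
Rounding down: Highland 2, Lowland 7, South 3 (total 12).

Highland 2, Lowland 7, South 3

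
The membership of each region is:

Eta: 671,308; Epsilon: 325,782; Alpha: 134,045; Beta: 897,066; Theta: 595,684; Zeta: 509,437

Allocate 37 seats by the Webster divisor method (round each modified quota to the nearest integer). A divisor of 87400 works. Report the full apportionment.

Eta 8, Epsilon 4, Alpha 2, Beta 10, Theta 7, Zeta 6

With modified divisor 87400: modified quotas Eta 7.681, Epsilon 3.727, Alpha 1.534, Beta 10.264, Theta 6.816, Zeta 5.829.
Rounding to the nearest integer: Eta 8, Epsilon 4, Alpha 2, Beta 10, Theta 7, Zeta 6 (total 37).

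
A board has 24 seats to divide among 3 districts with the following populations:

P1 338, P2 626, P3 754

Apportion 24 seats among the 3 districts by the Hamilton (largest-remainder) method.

Standard divisor: 1718 ÷ 24 ≈ 71.583.
Standard quotas: P1 4.722, P2 8.745, P3 10.533.
Lower quotas: P1 4, P2 8, P3 10 (sum 22, leaving 2 seats).
Remainders in descending order: P2 0.745, P1 0.722, P3 0.533.
Largest remainders: P2, P1 receive the extra seats.

P1=5, P2=9, P3=10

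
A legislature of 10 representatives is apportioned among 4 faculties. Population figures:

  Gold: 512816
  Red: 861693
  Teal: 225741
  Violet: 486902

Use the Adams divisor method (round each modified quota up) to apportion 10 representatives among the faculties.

Gold: 3, Red: 4, Teal: 1, Violet: 2

Standard divisor 2087152/10 ≈ 208715.2; standard quotas: Gold 2.457, Red 4.129, Teal 1.082, Violet 2.333.
Rounding up gives 3, 5, 2, 3 = 13 seats, so the divisor must be adjusted.
With modified divisor 249900: modified quotas Gold 2.052, Red 3.448, Teal 0.903, Violet 1.948.
Rounding up: Gold 3, Red 4, Teal 1, Violet 2 (total 10).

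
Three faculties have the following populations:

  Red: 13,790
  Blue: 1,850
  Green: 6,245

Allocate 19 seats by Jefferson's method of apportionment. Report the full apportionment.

Red 13, Blue 1, Green 5

Standard divisor 21885/19 ≈ 1151.842; standard quotas: Red 11.972, Blue 1.606, Green 5.422.
Rounding down gives 11, 1, 5 = 17 seats, so the divisor must be adjusted.
With modified divisor 1050: modified quotas Red 13.133, Blue 1.762, Green 5.948.
Rounding down: Red 13, Blue 1, Green 5 (total 19).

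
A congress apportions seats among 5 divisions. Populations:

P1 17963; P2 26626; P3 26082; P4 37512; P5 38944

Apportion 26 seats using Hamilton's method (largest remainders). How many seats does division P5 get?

The standard divisor is 147127/26 ≈ 5658.731.
Standard quotas: P1 3.1744, P2 4.7053, P3 4.6092, P4 6.6290, P5 6.8821.
Lower quotas: P1 3, P2 4, P3 4, P4 6, P5 6 (sum 23, leaving 3 seats).
Remainders in descending order: P5 0.8821, P2 0.7053, P4 0.6290, P3 0.6092, P1 0.1744.
The surplus seats go to P5, P2, P4.
P5 receives 7.

7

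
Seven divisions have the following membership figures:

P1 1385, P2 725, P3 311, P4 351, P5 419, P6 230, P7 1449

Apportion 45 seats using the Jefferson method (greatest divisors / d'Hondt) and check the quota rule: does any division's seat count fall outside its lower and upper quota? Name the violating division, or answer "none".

Standard quotas: P1 12.798, P2 6.699, P3 2.874, P4 3.243, P5 3.872, P6 2.125, P7 13.389.
Jefferson allocation: P1 13, P2 7, P3 3, P4 3, P5 4, P6 2, P7 13.
Every allocation lies between the lower and upper quota.

none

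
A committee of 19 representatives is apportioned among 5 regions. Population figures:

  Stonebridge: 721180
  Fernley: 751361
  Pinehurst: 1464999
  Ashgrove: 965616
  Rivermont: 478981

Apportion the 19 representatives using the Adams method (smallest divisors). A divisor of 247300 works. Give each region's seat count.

With modified divisor 247300: modified quotas Stonebridge 2.916, Fernley 3.038, Pinehurst 5.924, Ashgrove 3.905, Rivermont 1.937.
Rounding up: Stonebridge 3, Fernley 4, Pinehurst 6, Ashgrove 4, Rivermont 2 (total 19).

Stonebridge 3, Fernley 4, Pinehurst 6, Ashgrove 4, Rivermont 2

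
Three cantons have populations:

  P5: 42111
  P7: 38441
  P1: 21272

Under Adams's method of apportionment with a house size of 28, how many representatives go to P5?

Standard divisor 101824/28 ≈ 3636.571; standard quotas: P5 11.580, P7 10.571, P1 5.849.
Rounding up gives 12, 11, 6 = 29 seats, so the divisor must be adjusted.
With modified divisor 3836: modified quotas P5 10.978, P7 10.021, P1 5.545.
Rounding up: P5 11, P7 11, P1 6 (total 28).
P5 receives 11.

11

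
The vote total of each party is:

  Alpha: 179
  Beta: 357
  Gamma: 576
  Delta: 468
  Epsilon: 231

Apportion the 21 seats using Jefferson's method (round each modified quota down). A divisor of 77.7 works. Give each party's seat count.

Alpha 2, Beta 4, Gamma 7, Delta 6, Epsilon 2

With modified divisor 77.7: modified quotas Alpha 2.304, Beta 4.595, Gamma 7.413, Delta 6.023, Epsilon 2.973.
Rounding down: Alpha 2, Beta 4, Gamma 7, Delta 6, Epsilon 2 (total 21).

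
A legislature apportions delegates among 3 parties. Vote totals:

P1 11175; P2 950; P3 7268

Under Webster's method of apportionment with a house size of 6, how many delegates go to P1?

4

Standard divisor 19393/6 ≈ 3232.167; standard quotas: P1 3.457, P2 0.294, P3 2.249.
Rounding to the nearest integer gives 3, 0, 2 = 5 seats, so the divisor must be adjusted.
With modified divisor 3100: modified quotas P1 3.605, P2 0.306, P3 2.345.
Rounding to the nearest integer: P1 4, P2 0, P3 2 (total 6).
P1 receives 4.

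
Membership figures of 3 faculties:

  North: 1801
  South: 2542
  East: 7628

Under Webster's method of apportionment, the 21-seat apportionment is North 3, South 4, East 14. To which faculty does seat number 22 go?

South

Priority for the next seat is population ÷ (current seats + 0.5).
Priorities: North 514.571, South 564.889, East 526.069.
Highest priority: South.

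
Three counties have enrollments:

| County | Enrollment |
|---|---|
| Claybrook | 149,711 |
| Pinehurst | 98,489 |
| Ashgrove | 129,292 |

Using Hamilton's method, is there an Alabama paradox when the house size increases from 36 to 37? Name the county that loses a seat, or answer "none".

Pinehurst

At 36 seats: Claybrook 14, Pinehurst 10, Ashgrove 12.
At 37 seats: Claybrook 15, Pinehurst 9, Ashgrove 13.
Pinehurst drops from 10 to 9.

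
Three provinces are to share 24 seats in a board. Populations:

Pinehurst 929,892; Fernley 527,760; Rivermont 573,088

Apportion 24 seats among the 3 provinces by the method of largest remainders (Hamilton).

The standard divisor is 2030740/24 ≈ 84614.167.
Standard quotas: Pinehurst 10.9898, Fernley 6.2373, Rivermont 6.7730.
Lower quotas: Pinehurst 10, Fernley 6, Rivermont 6 (sum 22, leaving 2 seats).
Remainders in descending order: Pinehurst 0.9898, Rivermont 0.7730, Fernley 0.2373.
The surplus seats go to Pinehurst, Rivermont.

Pinehurst 11, Fernley 6, Rivermont 7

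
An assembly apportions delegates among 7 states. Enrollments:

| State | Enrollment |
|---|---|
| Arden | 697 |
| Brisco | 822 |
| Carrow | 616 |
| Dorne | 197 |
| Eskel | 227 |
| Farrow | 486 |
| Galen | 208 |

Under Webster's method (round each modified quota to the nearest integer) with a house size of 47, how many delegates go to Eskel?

3

Standard divisor 3253/47 ≈ 69.213; standard quotas: Arden 10.070, Brisco 11.876, Carrow 8.900, Dorne 2.846, Eskel 3.280, Farrow 7.022, Galen 3.005.
Rounding to the nearest integer gives Arden 10, Brisco 12, Carrow 9, Dorne 3, Eskel 3, Farrow 7, Galen 3 — total 47, matching the house size, so no adjustment is needed.
Eskel receives 3.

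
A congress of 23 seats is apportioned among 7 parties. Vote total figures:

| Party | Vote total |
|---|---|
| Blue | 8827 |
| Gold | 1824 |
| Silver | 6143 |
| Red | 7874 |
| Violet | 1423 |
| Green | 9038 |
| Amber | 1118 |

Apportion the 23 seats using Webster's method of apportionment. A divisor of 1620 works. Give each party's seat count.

With modified divisor 1620: modified quotas Blue 5.449, Gold 1.126, Silver 3.792, Red 4.860, Violet 0.878, Green 5.579, Amber 0.690.
Rounding to the nearest integer: Blue 5, Gold 1, Silver 4, Red 5, Violet 1, Green 6, Amber 1 (total 23).

Blue 5; Gold 1; Silver 4; Red 5; Violet 1; Green 6; Amber 1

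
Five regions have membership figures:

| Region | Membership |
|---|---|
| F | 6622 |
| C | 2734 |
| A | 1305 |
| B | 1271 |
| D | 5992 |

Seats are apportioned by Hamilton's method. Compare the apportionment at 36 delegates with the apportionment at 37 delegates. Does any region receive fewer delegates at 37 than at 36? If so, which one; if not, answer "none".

At 36 seats: F 13, C 5, A 3, B 3, D 12.
At 37 seats: F 14, C 6, A 3, B 2, D 12.
B drops from 3 to 2.

B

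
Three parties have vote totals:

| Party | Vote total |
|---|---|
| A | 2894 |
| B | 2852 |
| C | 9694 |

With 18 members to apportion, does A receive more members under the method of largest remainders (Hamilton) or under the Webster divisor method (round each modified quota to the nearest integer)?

Hamilton

Hamilton: A 4, B 3, C 11.
Webster: A 3, B 3, C 12.
A gets 4 under Hamilton and 3 under Webster.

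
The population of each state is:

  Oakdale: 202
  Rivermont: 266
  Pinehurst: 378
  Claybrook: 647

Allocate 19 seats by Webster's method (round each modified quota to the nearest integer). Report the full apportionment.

Oakdale 3, Rivermont 3, Pinehurst 5, Claybrook 8

Standard divisor 1493/19 ≈ 78.579; standard quotas: Oakdale 2.571, Rivermont 3.385, Pinehurst 4.810, Claybrook 8.234.
Rounding to the nearest integer gives Oakdale 3, Rivermont 3, Pinehurst 5, Claybrook 8 — total 19, matching the house size, so no adjustment is needed.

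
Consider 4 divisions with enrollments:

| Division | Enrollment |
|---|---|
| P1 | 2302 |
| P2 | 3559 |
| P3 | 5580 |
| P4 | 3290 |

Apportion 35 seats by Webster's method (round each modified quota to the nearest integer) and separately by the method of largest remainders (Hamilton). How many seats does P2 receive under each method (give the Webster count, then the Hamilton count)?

9 and 8

Webster: P1 5, P2 9, P3 13, P4 8.
Hamilton: P1 6, P2 8, P3 13, P4 8.
P2 gets 9 under Webster and 8 under Hamilton.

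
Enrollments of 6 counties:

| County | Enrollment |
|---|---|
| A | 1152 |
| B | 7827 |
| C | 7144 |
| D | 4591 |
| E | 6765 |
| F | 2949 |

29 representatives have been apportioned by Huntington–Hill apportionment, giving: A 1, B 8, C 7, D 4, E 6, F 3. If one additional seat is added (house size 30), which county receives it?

E

Priority for the next seat is population ÷ (√(s·(s+1))).
Priorities: A 814.587, B 922.421, C 954.657, D 1026.579, E 1043.862, F 851.303.
Highest priority: E.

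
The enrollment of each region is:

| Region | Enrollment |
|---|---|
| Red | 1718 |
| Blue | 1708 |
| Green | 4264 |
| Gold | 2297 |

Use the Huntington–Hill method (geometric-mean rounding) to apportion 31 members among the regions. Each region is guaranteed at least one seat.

With divisor 315: modified quotas Red 5.454, Blue 5.422, Green 13.537, Gold 7.292.
Geometric-mean thresholds: Red √(5·6)=5.477, Blue √(5·6)=5.477, Green √(13·14)=13.491, Gold √(7·8)=7.483.
Each quota rounded against its threshold gives Red 5, Blue 5, Green 14, Gold 7 (total 31).

Red 5, Blue 5, Green 14, Gold 7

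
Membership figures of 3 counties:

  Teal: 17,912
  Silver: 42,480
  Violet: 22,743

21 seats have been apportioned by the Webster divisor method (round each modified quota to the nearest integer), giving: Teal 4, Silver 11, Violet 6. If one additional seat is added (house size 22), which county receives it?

Teal

Priority for the next seat is population ÷ (current seats + 0.5).
Priorities: Teal 3980.444, Silver 3693.913, Violet 3498.923.
Highest priority: Teal.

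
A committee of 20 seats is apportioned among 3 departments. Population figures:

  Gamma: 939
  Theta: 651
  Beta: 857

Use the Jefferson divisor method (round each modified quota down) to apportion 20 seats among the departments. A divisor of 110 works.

With modified divisor 110: modified quotas Gamma 8.536, Theta 5.918, Beta 7.791.
Rounding down: Gamma 8, Theta 5, Beta 7 (total 20).

Gamma=8; Theta=5; Beta=7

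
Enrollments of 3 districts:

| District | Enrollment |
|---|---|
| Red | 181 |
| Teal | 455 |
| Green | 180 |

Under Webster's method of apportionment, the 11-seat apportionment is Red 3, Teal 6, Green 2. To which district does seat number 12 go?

Green

Priority for the next seat is population ÷ (current seats + 0.5).
Priorities: Red 51.714, Teal 70.000, Green 72.000.
Highest priority: Green.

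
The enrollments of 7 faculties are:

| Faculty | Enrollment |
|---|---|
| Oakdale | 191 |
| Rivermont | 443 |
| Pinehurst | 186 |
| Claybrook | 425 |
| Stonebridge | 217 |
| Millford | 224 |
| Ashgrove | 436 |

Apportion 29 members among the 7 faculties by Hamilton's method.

Total 2122; standard divisor 2122/29 ≈ 73.172.
Standard quotas: Oakdale 2.610, Rivermont 6.054, Pinehurst 2.542, Claybrook 5.808, Stonebridge 2.966, Millford 3.061, Ashgrove 5.959.
Lower quotas: Oakdale 2, Rivermont 6, Pinehurst 2, Claybrook 5, Stonebridge 2, Millford 3, Ashgrove 5 (sum 25, leaving 4 seats).
Remainders in descending order: Stonebridge 0.966, Ashgrove 0.959, Claybrook 0.808, Oakdale 0.610, Pinehurst 0.542, Millford 0.061, Rivermont 0.054.
The surplus seats go to Stonebridge, Ashgrove, Claybrook, Oakdale.

Oakdale 3; Rivermont 6; Pinehurst 2; Claybrook 6; Stonebridge 3; Millford 3; Ashgrove 6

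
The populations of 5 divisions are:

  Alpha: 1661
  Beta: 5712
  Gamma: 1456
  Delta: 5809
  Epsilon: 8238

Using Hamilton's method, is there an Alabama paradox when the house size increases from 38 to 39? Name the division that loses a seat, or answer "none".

none

At 38 seats: Alpha 3, Beta 9, Gamma 2, Delta 10, Epsilon 14.
At 39 seats: Alpha 3, Beta 10, Gamma 2, Delta 10, Epsilon 14.
No division's allocation decreased.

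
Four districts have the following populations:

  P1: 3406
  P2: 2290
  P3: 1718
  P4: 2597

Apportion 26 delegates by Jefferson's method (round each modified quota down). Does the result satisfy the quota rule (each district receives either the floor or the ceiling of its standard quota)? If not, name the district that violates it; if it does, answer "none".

none

Standard quotas: P1 8.846, P2 5.947, P3 4.462, P4 6.745.
Jefferson allocation: P1 9, P2 6, P3 4, P4 7.
Every allocation lies between the lower and upper quota.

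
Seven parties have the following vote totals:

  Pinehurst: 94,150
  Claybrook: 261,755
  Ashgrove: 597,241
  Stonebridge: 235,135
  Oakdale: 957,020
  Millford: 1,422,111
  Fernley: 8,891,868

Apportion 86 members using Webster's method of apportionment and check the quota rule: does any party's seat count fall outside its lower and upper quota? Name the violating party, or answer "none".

Fernley

Standard quotas: Pinehurst 0.650, Claybrook 1.807, Ashgrove 4.122, Stonebridge 1.623, Oakdale 6.606, Millford 9.816, Fernley 61.376.
Webster allocation: Pinehurst 1, Claybrook 2, Ashgrove 4, Stonebridge 2, Oakdale 7, Millford 10, Fernley 60.
Fernley has quota 61.376 (lower 61, upper 62) but receives 60 — outside the quota interval.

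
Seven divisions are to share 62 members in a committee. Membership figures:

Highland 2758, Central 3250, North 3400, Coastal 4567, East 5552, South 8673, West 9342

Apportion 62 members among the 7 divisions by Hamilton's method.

Highland: 5, Central: 5, North: 6, Coastal: 8, East: 9, South: 14, West: 15

The standard divisor is 37542/62 ≈ 605.516.
Standard quotas: Highland 4.5548, Central 5.3673, North 5.6150, Coastal 7.5423, East 9.1690, South 14.3233, West 15.4282.
Lower quotas: Highland 4, Central 5, North 5, Coastal 7, East 9, South 14, West 15 (sum 59, leaving 3 seats).
Remainders in descending order: North 0.6150, Highland 0.5548, Coastal 0.5423, West 0.4282, Central 0.3673, South 0.3233, East 0.1690.
Largest remainders: North, Highland, Coastal receive the extra seats.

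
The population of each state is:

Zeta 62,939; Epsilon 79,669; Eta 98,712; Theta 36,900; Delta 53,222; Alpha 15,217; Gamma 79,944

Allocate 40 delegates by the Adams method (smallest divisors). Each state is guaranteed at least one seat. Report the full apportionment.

Zeta 6; Epsilon 7; Eta 9; Theta 4; Delta 5; Alpha 2; Gamma 7

Standard divisor 426603/40 ≈ 10665.075; standard quotas: Zeta 5.901, Epsilon 7.470, Eta 9.256, Theta 3.460, Delta 4.990, Alpha 1.427, Gamma 7.496.
Rounding up gives 6, 8, 10, 4, 5, 2, 8 = 43 seats, so the divisor must be adjusted.
With modified divisor 11900: modified quotas Zeta 5.289, Epsilon 6.695, Eta 8.295, Theta 3.101, Delta 4.472, Alpha 1.279, Gamma 6.718.
Rounding up: Zeta 6, Epsilon 7, Eta 9, Theta 4, Delta 5, Alpha 2, Gamma 7 (total 40).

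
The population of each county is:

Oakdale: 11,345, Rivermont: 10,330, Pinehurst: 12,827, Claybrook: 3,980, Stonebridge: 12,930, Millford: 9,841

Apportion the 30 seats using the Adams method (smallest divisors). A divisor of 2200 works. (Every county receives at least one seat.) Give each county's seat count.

With modified divisor 2200: modified quotas Oakdale 5.157, Rivermont 4.695, Pinehurst 5.830, Claybrook 1.809, Stonebridge 5.877, Millford 4.473.
Rounding up: Oakdale 6, Rivermont 5, Pinehurst 6, Claybrook 2, Stonebridge 6, Millford 5 (total 30).

Oakdale=6, Rivermont=5, Pinehurst=6, Claybrook=2, Stonebridge=6, Millford=5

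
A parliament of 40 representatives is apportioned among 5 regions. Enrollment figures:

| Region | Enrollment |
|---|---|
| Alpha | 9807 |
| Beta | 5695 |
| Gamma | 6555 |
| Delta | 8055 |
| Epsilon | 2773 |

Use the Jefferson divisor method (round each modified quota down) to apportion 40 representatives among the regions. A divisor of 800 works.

With modified divisor 800: modified quotas Alpha 12.259, Beta 7.119, Gamma 8.194, Delta 10.069, Epsilon 3.466.
Rounding down: Alpha 12, Beta 7, Gamma 8, Delta 10, Epsilon 3 (total 40).

Alpha=12, Beta=7, Gamma=8, Delta=10, Epsilon=3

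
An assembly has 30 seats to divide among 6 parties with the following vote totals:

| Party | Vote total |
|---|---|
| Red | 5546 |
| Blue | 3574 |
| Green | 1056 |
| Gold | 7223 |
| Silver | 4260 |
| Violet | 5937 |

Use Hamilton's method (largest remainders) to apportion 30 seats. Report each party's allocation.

Red 6, Blue 4, Green 1, Gold 8, Silver 5, Violet 6

The standard divisor is 27596/30 ≈ 919.867.
Standard quotas: Red 6.0291, Blue 3.8853, Green 1.1480, Gold 7.8522, Silver 4.6311, Violet 6.4542.
Lower quotas: Red 6, Blue 3, Green 1, Gold 7, Silver 4, Violet 6 (sum 27, leaving 3 seats).
Remainders in descending order: Blue 0.8853, Gold 0.8522, Silver 0.6311, Violet 0.4542, Green 0.1480, Red 0.0291.
Largest remainders: Blue, Gold, Silver receive the extra seats.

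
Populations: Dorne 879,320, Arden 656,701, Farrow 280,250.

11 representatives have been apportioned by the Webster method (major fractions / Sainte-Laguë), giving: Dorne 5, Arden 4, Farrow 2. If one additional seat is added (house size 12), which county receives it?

Priority for the next seat is population ÷ (current seats + 0.5).
Priorities: Dorne 159876.364, Arden 145933.556, Farrow 112100.000.
Highest priority: Dorne.

Dorne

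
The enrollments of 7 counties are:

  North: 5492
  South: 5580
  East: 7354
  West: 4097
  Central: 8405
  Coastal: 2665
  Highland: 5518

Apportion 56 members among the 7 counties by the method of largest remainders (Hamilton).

Total 39111; standard divisor 39111/56 ≈ 698.411.
Standard quotas: North 7.8636, South 7.9896, East 10.5296, West 5.8662, Central 12.0345, Coastal 3.8158, Highland 7.9008.
Lower quotas: North 7, South 7, East 10, West 5, Central 12, Coastal 3, Highland 7 (sum 51, leaving 5 seats).
Remainders in descending order: South 0.9896, Highland 0.9008, West 0.8662, North 0.8636, Coastal 0.8158, East 0.5296, Central 0.0345.
Largest remainders: South, Highland, West, North, Coastal receive the extra seats.

North 8, South 8, East 10, West 6, Central 12, Coastal 4, Highland 8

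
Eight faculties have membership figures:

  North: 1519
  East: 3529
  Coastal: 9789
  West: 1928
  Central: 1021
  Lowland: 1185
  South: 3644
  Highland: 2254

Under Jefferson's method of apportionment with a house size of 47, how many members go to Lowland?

2

Standard divisor 24869/47 ≈ 529.128; standard quotas: North 2.871, East 6.669, Coastal 18.500, West 3.644, Central 1.930, Lowland 2.240, South 6.887, Highland 4.260.
Rounding down gives 2, 6, 18, 3, 1, 2, 6, 4 = 42 seats, so the divisor must be adjusted.
With modified divisor 500: modified quotas North 3.038, East 7.058, Coastal 19.578, West 3.856, Central 2.042, Lowland 2.370, South 7.288, Highland 4.508.
Rounding down: North 3, East 7, Coastal 19, West 3, Central 2, Lowland 2, South 7, Highland 4 (total 47).
Lowland receives 2.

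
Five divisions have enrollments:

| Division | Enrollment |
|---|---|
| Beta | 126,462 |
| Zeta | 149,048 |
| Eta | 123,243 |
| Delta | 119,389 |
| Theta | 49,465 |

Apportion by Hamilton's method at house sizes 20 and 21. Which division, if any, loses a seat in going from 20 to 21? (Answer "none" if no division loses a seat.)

At 20 seats: Beta 5, Zeta 5, Eta 4, Delta 4, Theta 2.
At 21 seats: Beta 5, Zeta 5, Eta 5, Delta 4, Theta 2.
No division's allocation decreased.

none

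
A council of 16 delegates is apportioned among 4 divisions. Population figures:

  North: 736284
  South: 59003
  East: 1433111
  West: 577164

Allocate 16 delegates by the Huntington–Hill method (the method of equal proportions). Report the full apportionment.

With divisor 180201: modified quotas North 4.086, South 0.327, East 7.953, West 3.203.
Geometric-mean thresholds: North √(4·5)=4.472, South (min 1), East √(7·8)=7.483, West √(3·4)=3.464.
Each quota rounded against its threshold gives North 4, South 1, East 8, West 3 (total 16).

North: 4, South: 1, East: 8, West: 3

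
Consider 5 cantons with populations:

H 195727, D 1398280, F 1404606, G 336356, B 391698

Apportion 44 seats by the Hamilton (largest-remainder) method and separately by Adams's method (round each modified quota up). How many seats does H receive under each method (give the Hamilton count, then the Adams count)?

2 and 3

Hamilton: H 2, D 16, F 17, G 4, B 5.
Adams: H 3, D 16, F 16, G 4, B 5.
H gets 2 under Hamilton and 3 under Adams.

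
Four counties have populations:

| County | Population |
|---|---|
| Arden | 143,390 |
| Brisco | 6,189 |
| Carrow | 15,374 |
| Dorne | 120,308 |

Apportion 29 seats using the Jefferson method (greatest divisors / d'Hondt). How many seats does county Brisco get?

Standard divisor 285261/29 ≈ 9836.586; standard quotas: Arden 14.577, Brisco 0.629, Carrow 1.563, Dorne 12.231.
Rounding down gives 14, 0, 1, 12 = 27 seats, so the divisor must be adjusted.
With modified divisor 9100: modified quotas Arden 15.757, Brisco 0.680, Carrow 1.689, Dorne 13.221.
Rounding down: Arden 15, Brisco 0, Carrow 1, Dorne 13 (total 29).
Brisco receives 0.

0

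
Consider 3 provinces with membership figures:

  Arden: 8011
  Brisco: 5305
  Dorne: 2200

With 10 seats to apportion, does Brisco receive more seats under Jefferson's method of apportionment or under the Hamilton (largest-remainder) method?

Hamilton

Jefferson: Arden 6, Brisco 3, Dorne 1.
Hamilton: Arden 5, Brisco 4, Dorne 1.
Brisco gets 3 under Jefferson and 4 under Hamilton.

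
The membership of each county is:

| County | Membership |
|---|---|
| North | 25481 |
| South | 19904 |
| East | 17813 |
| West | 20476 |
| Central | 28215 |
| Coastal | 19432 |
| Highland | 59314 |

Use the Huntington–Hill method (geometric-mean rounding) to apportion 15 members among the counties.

With divisor 13502: modified quotas North 1.887, South 1.474, East 1.319, West 1.517, Central 2.090, Coastal 1.439, Highland 4.393.
Geometric-mean thresholds: North √(1·2)=1.414, South √(1·2)=1.414, East √(1·2)=1.414, West √(1·2)=1.414, Central √(2·3)=2.449, Coastal √(1·2)=1.414, Highland √(4·5)=4.472.
Each quota rounded against its threshold gives North 2, South 2, East 1, West 2, Central 2, Coastal 2, Highland 4 (total 15).

North: 2, South: 2, East: 1, West: 2, Central: 2, Coastal: 2, Highland: 4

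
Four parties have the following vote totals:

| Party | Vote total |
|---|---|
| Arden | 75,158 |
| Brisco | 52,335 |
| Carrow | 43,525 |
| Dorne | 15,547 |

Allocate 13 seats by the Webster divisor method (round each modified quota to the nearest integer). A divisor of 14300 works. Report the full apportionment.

Arden: 5; Brisco: 4; Carrow: 3; Dorne: 1

With modified divisor 14300: modified quotas Arden 5.256, Brisco 3.660, Carrow 3.044, Dorne 1.087.
Rounding to the nearest integer: Arden 5, Brisco 4, Carrow 3, Dorne 1 (total 13).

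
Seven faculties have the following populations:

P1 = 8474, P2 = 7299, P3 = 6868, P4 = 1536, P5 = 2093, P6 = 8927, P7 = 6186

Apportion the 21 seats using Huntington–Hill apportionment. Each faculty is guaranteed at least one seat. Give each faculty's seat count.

With divisor 1989: modified quotas P1 4.260, P2 3.670, P3 3.453, P4 0.772, P5 1.052, P6 4.488, P7 3.110.
Geometric-mean thresholds: P1 √(4·5)=4.472, P2 √(3·4)=3.464, P3 √(3·4)=3.464, P4 (min 1), P5 √(1·2)=1.414, P6 √(4·5)=4.472, P7 √(3·4)=3.464.
Each quota rounded against its threshold gives P1 4, P2 4, P3 3, P4 1, P5 1, P6 5, P7 3 (total 21).

P1=4, P2=4, P3=3, P4=1, P5=1, P6=5, P7=3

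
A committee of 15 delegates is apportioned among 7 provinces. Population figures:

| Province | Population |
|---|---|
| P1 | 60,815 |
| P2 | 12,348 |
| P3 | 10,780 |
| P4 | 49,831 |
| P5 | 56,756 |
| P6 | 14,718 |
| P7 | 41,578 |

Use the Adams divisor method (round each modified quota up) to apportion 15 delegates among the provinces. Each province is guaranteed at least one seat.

Standard divisor 246826/15 ≈ 16455.067; standard quotas: P1 3.696, P2 0.750, P3 0.655, P4 3.028, P5 3.449, P6 0.894, P7 2.527.
Rounding up gives 4, 1, 1, 4, 4, 1, 3 = 18 seats, so the divisor must be adjusted.
With modified divisor 20500: modified quotas P1 2.967, P2 0.602, P3 0.526, P4 2.431, P5 2.769, P6 0.718, P7 2.028.
Rounding up: P1 3, P2 1, P3 1, P4 3, P5 3, P6 1, P7 3 (total 15).

P1: 3, P2: 1, P3: 1, P4: 3, P5: 3, P6: 1, P7: 3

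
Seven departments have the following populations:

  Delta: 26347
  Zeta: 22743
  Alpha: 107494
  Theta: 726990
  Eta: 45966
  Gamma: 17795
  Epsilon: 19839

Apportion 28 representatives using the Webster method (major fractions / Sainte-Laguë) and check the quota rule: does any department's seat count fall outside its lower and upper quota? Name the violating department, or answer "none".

Theta

Standard quotas: Delta 0.763, Zeta 0.658, Alpha 3.112, Theta 21.047, Eta 1.331, Gamma 0.515, Epsilon 0.574.
Webster allocation: Delta 1, Zeta 1, Alpha 3, Theta 20, Eta 1, Gamma 1, Epsilon 1.
Theta has quota 21.047 (lower 21, upper 22) but receives 20 — outside the quota interval.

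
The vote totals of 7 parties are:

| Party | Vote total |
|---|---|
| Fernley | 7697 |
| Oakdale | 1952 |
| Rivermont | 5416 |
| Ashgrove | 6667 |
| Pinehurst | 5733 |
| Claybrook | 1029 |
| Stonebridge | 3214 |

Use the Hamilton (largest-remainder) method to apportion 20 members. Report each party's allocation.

Fernley 5; Oakdale 1; Rivermont 3; Ashgrove 4; Pinehurst 4; Claybrook 1; Stonebridge 2

Standard divisor: 31708 ÷ 20 ≈ 1585.4.
Standard quotas: Fernley 4.8549, Oakdale 1.2312, Rivermont 3.4162, Ashgrove 4.2052, Pinehurst 3.6161, Claybrook 0.6490, Stonebridge 2.0272.
Lower quotas: Fernley 4, Oakdale 1, Rivermont 3, Ashgrove 4, Pinehurst 3, Claybrook 0, Stonebridge 2 (sum 17, leaving 3 seats).
Remainders in descending order: Fernley 0.8549, Claybrook 0.6490, Pinehurst 0.6161, Rivermont 0.4162, Oakdale 0.2312, Ashgrove 0.2052, Stonebridge 0.0272.
The surplus seats go to Fernley, Claybrook, Pinehurst.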